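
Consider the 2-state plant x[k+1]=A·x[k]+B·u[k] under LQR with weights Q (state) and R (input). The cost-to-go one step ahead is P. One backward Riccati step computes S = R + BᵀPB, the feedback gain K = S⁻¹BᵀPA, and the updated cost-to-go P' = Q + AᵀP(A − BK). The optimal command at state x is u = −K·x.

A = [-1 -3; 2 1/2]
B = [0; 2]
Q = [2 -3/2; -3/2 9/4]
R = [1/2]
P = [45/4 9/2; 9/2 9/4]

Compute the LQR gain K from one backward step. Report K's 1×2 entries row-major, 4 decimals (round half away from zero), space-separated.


BᵀP = [9.0000 4.5000]
S = R + BᵀPB = [1/2] + [9.0000] = [9.5000]
BᵀPA = [0.0000 -24.7500]
K = S⁻¹·BᵀPA = [0.0000 -2.6053]
A−BK = [-1.0000 -3.0000; 2.0000 5.7105]
AᵀP(A−BK) = [2.2500 6.7500; 6.7500 23.8322]
P' = Q + AᵀP(A−BK) = [4.2500 5.2500; 5.2500 26.0822]
tr(P') = 30.3322

0.0000 -2.6053


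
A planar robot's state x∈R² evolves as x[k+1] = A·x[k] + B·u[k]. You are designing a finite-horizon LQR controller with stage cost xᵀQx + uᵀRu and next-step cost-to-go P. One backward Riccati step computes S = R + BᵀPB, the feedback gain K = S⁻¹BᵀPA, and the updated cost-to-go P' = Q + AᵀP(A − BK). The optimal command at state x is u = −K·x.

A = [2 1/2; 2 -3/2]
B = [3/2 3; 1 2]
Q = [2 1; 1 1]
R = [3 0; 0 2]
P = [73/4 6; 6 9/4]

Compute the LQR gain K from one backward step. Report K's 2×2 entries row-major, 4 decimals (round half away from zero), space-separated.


0.2065 -0.0004 0.6195 -0.0013

BᵀP = [33.3750 11.2500; 66.7500 22.5000]
S = R + BᵀPB = [3 0; 0 2] + [61.3125 122.6250; 122.6250 245.2500] = [64.3125 122.6250; 122.6250 247.2500]
BᵀPA = [89.2500 -0.1875; 178.5000 -0.3750]
K = S⁻¹·BᵀPA = [0.2065 -0.0004; 0.6195 -0.0013]
A−BK = [-0.1683 0.5046; 0.5544 -1.4970]
AᵀP(A−BK) = [0.9844 -0.2290; -0.2290 0.6244]
P' = Q + AᵀP(A−BK) = [2.9844 0.7710; 0.7710 1.6244]
tr(P') = 4.6088


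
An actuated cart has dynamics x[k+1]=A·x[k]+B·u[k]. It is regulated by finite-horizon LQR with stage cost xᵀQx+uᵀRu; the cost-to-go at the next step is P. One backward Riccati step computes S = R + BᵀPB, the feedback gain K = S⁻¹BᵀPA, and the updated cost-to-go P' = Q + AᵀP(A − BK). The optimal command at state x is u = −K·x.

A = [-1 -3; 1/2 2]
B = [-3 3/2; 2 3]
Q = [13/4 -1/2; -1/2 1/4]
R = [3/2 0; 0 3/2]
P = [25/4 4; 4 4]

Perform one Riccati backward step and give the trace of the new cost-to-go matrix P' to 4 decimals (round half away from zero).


BᵀP = [-10.7500 -4.0000; 21.3750 18.0000]
S = R + BᵀPB = [3/2 0; 0 3/2] + [24.2500 -28.1250; -28.1250 86.0625] = [25.7500 -28.1250; -28.1250 87.5625]
BᵀPA = [8.7500 24.2500; -12.3750 -28.1250]
K = S⁻¹·BᵀPA = [0.2857 0.9103; -0.0496 -0.0288]
A−BK = [-0.0687 -0.2260; 0.0774 0.2659]
AᵀP(A−BK) = [0.1370 0.4285; 0.4285 1.3654]
P' = Q + AᵀP(A−BK) = [3.3870 -0.0715; -0.0715 1.6154]
tr(P') = 5.0024

5.0024


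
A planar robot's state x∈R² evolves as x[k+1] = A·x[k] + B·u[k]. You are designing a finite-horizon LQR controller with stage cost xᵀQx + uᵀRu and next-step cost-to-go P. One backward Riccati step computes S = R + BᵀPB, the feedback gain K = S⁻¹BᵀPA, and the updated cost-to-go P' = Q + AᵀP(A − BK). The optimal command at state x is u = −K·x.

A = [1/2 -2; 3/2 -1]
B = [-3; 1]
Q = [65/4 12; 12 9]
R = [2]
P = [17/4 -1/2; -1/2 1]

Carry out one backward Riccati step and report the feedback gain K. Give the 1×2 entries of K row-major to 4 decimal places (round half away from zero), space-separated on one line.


BᵀP = [-13.2500 2.5000]
S = R + BᵀPB = [2] + [42.2500] = [44.2500]
BᵀPA = [-2.8750 24.0000]
K = S⁻¹·BᵀPA = [-0.0650 0.5424]
A−BK = [0.3051 -0.3729; 1.5650 -1.5424]
AᵀP(A−BK) = [2.3757 -2.4407; -2.4407 2.9831]
P' = Q + AᵀP(A−BK) = [18.6257 9.5593; 9.5593 11.9831]
tr(P') = 30.6088

-0.0650 0.5424


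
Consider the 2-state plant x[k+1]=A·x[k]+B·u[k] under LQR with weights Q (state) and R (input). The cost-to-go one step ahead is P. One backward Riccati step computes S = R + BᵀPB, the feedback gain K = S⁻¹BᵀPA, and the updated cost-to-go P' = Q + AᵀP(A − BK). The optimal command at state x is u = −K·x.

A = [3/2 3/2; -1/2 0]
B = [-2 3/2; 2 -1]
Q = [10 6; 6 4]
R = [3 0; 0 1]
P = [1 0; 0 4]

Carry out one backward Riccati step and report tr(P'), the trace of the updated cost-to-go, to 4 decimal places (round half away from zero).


16.2350

BᵀP = [-2.0000 8.0000; 1.5000 -4.0000]
S = R + BᵀPB = [3 0; 0 1] + [20.0000 -11.0000; -11.0000 6.2500] = [23.0000 -11.0000; -11.0000 7.2500]
BᵀPA = [-7.0000 -3.0000; 4.2500 2.2500]
K = S⁻¹·BᵀPA = [-0.0874 0.0656; 0.4536 0.4098]
A−BK = [0.6448 1.0164; 0.1284 0.2787]
AᵀP(A−BK) = [0.7104 0.9672; 0.9672 1.5246]
P' = Q + AᵀP(A−BK) = [10.7104 6.9672; 6.9672 5.5246]
tr(P') = 16.2350


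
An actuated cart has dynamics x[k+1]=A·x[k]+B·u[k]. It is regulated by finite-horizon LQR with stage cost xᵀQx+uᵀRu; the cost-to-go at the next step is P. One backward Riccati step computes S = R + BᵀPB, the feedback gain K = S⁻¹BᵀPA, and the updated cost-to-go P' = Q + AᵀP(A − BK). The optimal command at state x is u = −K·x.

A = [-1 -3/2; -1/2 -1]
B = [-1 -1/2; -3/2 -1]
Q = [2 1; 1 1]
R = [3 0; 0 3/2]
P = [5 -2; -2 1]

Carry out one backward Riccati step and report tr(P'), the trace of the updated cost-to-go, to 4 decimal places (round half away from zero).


BᵀP = [-2.0000 0.5000; -0.5000 0.0000]
S = R + BᵀPB = [3 0; 0 3/2] + [1.2500 0.5000; 0.5000 0.2500] = [4.2500 0.5000; 0.5000 1.7500]
BᵀPA = [1.7500 2.5000; 0.5000 0.7500]
K = S⁻¹·BᵀPA = [0.3913 0.5565; 0.1739 0.2696]
A−BK = [-0.5217 -0.8087; 0.2609 0.1043]
AᵀP(A−BK) = [2.4783 3.3913; 3.3913 4.6565]
P' = Q + AᵀP(A−BK) = [4.4783 4.3913; 4.3913 5.6565]
tr(P') = 10.1348

10.1348


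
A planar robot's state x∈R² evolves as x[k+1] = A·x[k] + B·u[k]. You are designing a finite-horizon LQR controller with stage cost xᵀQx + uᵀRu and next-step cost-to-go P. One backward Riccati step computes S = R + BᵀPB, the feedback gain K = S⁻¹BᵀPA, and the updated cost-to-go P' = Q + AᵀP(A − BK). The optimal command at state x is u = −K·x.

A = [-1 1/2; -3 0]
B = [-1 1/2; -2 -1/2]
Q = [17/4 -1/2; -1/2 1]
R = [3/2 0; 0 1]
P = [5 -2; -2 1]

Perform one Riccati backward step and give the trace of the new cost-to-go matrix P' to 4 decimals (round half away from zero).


6.7757

BᵀP = [-1.0000 0.0000; 3.5000 -1.5000]
S = R + BᵀPB = [3/2 0; 0 1] + [1.0000 -0.5000; -0.5000 2.5000] = [2.5000 -0.5000; -0.5000 3.5000]
BᵀPA = [1.0000 -0.5000; 1.0000 1.7500]
K = S⁻¹·BᵀPA = [0.4706 -0.1029; 0.3529 0.4853]
A−BK = [-0.7059 0.1544; -1.8824 0.0368]
AᵀP(A−BK) = [1.1765 0.1176; 0.1176 0.3493]
P' = Q + AᵀP(A−BK) = [5.4265 -0.3824; -0.3824 1.3493]
tr(P') = 6.7757


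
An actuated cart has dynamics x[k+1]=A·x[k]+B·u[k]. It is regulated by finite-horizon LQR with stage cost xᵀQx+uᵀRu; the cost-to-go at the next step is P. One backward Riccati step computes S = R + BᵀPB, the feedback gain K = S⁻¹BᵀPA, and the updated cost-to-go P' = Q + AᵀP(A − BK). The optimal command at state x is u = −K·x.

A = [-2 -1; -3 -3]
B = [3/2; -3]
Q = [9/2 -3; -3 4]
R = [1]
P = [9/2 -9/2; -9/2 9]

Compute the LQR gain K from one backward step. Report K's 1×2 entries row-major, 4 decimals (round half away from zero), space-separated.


0.4581 0.6107

BᵀP = [20.2500 -33.7500]
S = R + BᵀPB = [1] + [131.6250] = [132.6250]
BᵀPA = [60.7500 81.0000]
K = S⁻¹·BᵀPA = [0.4581 0.6107]
A−BK = [-2.6871 -1.9161; -1.6258 -1.1678]
AᵀP(A−BK) = [17.1730 12.3973; 12.3973 9.0297]
P' = Q + AᵀP(A−BK) = [21.6730 9.3973; 9.3973 13.0297]
tr(P') = 34.7026


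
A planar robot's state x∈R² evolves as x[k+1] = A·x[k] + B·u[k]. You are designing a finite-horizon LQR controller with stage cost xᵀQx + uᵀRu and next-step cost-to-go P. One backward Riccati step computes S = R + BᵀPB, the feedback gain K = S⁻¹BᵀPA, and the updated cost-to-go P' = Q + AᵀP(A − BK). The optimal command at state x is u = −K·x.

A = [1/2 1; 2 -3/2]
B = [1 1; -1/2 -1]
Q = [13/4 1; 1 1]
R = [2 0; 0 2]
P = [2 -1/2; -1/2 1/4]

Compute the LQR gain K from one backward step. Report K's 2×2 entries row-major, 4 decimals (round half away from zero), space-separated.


BᵀP = [2.2500 -0.6250; 2.5000 -0.7500]
S = R + BᵀPB = [2 0; 0 2] + [2.5625 2.8750; 2.8750 3.2500] = [4.5625 2.8750; 2.8750 5.2500]
BᵀPA = [-0.1250 3.1875; -0.2500 3.6250]
K = S⁻¹·BᵀPA = [0.0040 0.4024; -0.0498 0.4701]
A−BK = [0.5458 0.1275; 1.9522 -0.8287]
AᵀP(A−BK) = [0.4880 -0.2072; -0.2072 1.0757]
P' = Q + AᵀP(A−BK) = [3.7380 0.7928; 0.7928 2.0757]
tr(P') = 5.8137

0.0040 0.4024 -0.0498 0.4701


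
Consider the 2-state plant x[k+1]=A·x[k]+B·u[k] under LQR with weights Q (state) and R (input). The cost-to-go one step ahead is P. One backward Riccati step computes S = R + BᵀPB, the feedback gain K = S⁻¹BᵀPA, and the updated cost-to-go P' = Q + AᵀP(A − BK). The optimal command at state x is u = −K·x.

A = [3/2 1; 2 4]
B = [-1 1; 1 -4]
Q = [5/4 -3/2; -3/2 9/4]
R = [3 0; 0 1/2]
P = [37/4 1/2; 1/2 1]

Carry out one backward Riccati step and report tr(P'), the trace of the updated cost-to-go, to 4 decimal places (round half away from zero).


BᵀP = [-8.7500 0.5000; 7.2500 -3.5000]
S = R + BᵀPB = [3 0; 0 1/2] + [9.2500 -10.7500; -10.7500 21.2500] = [12.2500 -10.7500; -10.7500 21.7500]
BᵀPA = [-12.1250 -6.7500; 3.8750 -6.7500]
K = S⁻¹·BᵀPA = [-1.4718 -1.4540; -0.5493 -1.0290]
A−BK = [0.5775 0.5750; 1.2746 1.3380]
AᵀP(A−BK) = [12.0951 12.2324; 12.2324 12.4896]
P' = Q + AᵀP(A−BK) = [13.3451 10.7324; 10.7324 14.7396]
tr(P') = 28.0847

28.0847


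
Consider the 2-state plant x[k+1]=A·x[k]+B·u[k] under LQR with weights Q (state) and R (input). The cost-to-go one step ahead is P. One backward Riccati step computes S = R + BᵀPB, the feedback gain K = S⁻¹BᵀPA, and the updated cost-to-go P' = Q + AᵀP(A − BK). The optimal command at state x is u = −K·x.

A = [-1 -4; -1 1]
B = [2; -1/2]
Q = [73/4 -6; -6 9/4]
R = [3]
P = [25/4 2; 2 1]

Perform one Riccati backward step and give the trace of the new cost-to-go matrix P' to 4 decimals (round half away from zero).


32.9871

BᵀP = [11.5000 3.5000]
S = R + BᵀPB = [3] + [21.2500] = [24.2500]
BᵀPA = [-15.0000 -42.5000]
K = S⁻¹·BᵀPA = [-0.6186 -1.7526]
A−BK = [0.2371 -0.4948; -1.3093 0.1237]
AᵀP(A−BK) = [1.9716 3.7113; 3.7113 10.5155]
P' = Q + AᵀP(A−BK) = [20.2216 -2.2887; -2.2887 12.7655]
tr(P') = 32.9871


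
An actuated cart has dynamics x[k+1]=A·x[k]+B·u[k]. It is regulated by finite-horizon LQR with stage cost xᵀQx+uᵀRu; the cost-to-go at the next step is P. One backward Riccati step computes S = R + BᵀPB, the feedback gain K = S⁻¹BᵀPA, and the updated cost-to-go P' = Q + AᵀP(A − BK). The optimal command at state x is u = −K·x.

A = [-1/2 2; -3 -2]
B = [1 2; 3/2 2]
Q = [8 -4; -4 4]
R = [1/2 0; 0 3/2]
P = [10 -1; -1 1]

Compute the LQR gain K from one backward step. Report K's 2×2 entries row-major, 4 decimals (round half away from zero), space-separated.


-1.2883 -1.1532 0.3784 1.5135

BᵀP = [8.5000 0.5000; 18.0000 0.0000]
S = R + BᵀPB = [1/2 0; 0 3/2] + [9.2500 18.0000; 18.0000 36.0000] = [9.7500 18.0000; 18.0000 37.5000]
BᵀPA = [-5.7500 16.0000; -9.0000 36.0000]
K = S⁻¹·BᵀPA = [-1.2883 -1.1532; 0.3784 1.5135]
A−BK = [0.0315 0.1261; -1.8243 -3.2973]
AᵀP(A−BK) = [4.4977 7.9910; 7.9910 15.9640]
P' = Q + AᵀP(A−BK) = [12.4977 3.9910; 3.9910 19.9640]
tr(P') = 32.4617


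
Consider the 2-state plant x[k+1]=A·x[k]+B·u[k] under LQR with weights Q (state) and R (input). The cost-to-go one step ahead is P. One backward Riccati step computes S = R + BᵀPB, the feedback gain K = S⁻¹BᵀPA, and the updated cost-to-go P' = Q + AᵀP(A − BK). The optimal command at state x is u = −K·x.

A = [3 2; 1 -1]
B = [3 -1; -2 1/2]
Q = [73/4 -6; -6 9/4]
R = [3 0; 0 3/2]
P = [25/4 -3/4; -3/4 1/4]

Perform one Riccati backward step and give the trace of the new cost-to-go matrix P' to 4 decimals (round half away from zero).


24.5130

BᵀP = [20.2500 -2.7500; -6.6250 0.8750]
S = R + BᵀPB = [3 0; 0 3/2] + [66.2500 -21.6250; -21.6250 7.0625] = [69.2500 -21.6250; -21.6250 8.5625]
BᵀPA = [58.0000 43.2500; -19.0000 -14.1250]
K = S⁻¹·BᵀPA = [0.6843 0.5177; -0.4908 -0.3421]
A−BK = [0.4564 0.1047; 2.6140 0.2065]
AᵀP(A−BK) = [2.9865 1.4723; 1.4723 1.0264]
P' = Q + AᵀP(A−BK) = [21.2365 -4.5277; -4.5277 3.2764]
tr(P') = 24.5130


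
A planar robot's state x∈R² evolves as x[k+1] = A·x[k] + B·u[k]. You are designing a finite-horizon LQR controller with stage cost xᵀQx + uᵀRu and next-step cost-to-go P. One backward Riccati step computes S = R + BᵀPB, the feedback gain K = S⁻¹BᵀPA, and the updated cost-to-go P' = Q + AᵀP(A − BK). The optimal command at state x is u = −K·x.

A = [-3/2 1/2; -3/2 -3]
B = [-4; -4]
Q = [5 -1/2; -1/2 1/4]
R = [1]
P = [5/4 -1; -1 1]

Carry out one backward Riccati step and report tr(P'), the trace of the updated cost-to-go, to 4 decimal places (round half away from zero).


17.6250

BᵀP = [-1.0000 0.0000]
S = R + BᵀPB = [1] + [4.0000] = [5.0000]
BᵀPA = [1.5000 -0.5000]
K = S⁻¹·BᵀPA = [0.3000 -0.1000]
A−BK = [-0.3000 0.1000; -0.3000 -3.4000]
AᵀP(A−BK) = [0.1125 -0.0375; -0.0375 12.2625]
P' = Q + AᵀP(A−BK) = [5.1125 -0.5375; -0.5375 12.5125]
tr(P') = 17.6250


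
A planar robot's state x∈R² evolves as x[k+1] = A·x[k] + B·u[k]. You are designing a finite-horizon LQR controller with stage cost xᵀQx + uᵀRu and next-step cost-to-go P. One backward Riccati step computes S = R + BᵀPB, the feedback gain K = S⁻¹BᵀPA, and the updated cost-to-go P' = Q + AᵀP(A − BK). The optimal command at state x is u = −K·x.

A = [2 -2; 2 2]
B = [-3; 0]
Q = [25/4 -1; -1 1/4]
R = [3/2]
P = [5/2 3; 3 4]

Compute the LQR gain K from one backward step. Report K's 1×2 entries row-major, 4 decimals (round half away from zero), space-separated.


BᵀP = [-7.5000 -9.0000]
S = R + BᵀPB = [3/2] + [22.5000] = [24.0000]
BᵀPA = [-33.0000 -3.0000]
K = S⁻¹·BᵀPA = [-1.3750 -0.1250]
A−BK = [-2.1250 -2.3750; 2.0000 2.0000]
AᵀP(A−BK) = [4.6250 1.8750; 1.8750 1.6250]
P' = Q + AᵀP(A−BK) = [10.8750 0.8750; 0.8750 1.8750]
tr(P') = 12.7500

-1.3750 -0.1250


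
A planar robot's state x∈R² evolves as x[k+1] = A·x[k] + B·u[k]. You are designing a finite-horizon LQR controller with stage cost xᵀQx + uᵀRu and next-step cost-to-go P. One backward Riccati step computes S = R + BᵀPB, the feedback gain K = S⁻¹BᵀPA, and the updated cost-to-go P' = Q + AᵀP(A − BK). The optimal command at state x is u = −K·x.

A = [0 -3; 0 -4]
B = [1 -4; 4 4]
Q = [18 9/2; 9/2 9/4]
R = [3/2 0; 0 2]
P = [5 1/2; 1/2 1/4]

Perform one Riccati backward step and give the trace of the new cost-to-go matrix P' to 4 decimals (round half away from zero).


23.0504

BᵀP = [7.0000 1.5000; -18.0000 -1.0000]
S = R + BᵀPB = [3/2 0; 0 2] + [13.0000 -22.0000; -22.0000 68.0000] = [14.5000 -22.0000; -22.0000 70.0000]
BᵀPA = [0.0000 -27.0000; 0.0000 58.0000]
K = S⁻¹·BᵀPA = [0.0000 -1.1563; 0.0000 0.4652]
A−BK = [0.0000 0.0169; 0.0000 -1.2354]
AᵀP(A−BK) = [0.0000 0.0000; 0.0000 2.8004]
P' = Q + AᵀP(A−BK) = [18.0000 4.5000; 4.5000 5.0504]
tr(P') = 23.0504


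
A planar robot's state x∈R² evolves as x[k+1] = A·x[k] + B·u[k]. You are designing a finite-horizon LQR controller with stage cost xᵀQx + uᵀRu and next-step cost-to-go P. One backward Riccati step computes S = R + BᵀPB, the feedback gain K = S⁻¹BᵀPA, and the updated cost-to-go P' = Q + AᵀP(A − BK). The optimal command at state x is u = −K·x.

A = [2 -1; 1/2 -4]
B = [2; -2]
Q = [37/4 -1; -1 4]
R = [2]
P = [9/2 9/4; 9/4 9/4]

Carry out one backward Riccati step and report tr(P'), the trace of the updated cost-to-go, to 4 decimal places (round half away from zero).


85.6080

BᵀP = [4.5000 0.0000]
S = R + BᵀPB = [2] + [9.0000] = [11.0000]
BᵀPA = [9.0000 -4.5000]
K = S⁻¹·BᵀPA = [0.8182 -0.4091]
A−BK = [0.3636 -0.1818; 2.1364 -4.8182]
AᵀP(A−BK) = [15.6989 -28.9432; -28.9432 56.6591]
P' = Q + AᵀP(A−BK) = [24.9489 -29.9432; -29.9432 60.6591]
tr(P') = 85.6080


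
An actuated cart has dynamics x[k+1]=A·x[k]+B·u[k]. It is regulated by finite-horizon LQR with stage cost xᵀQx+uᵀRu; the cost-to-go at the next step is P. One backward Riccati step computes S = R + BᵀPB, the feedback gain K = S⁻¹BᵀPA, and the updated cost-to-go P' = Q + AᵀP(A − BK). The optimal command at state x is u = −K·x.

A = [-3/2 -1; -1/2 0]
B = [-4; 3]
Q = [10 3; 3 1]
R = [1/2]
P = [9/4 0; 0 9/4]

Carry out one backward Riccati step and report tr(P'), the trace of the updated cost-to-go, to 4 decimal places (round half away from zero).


15.6412

BᵀP = [-9.0000 6.7500]
S = R + BᵀPB = [1/2] + [56.2500] = [56.7500]
BᵀPA = [10.1250 9.0000]
K = S⁻¹·BᵀPA = [0.1784 0.1586]
A−BK = [-0.7863 -0.3656; -1.0352 -0.4758]
AᵀP(A−BK) = [3.8186 1.7693; 1.7693 0.8227]
P' = Q + AᵀP(A−BK) = [13.8186 4.7693; 4.7693 1.8227]
tr(P') = 15.6412


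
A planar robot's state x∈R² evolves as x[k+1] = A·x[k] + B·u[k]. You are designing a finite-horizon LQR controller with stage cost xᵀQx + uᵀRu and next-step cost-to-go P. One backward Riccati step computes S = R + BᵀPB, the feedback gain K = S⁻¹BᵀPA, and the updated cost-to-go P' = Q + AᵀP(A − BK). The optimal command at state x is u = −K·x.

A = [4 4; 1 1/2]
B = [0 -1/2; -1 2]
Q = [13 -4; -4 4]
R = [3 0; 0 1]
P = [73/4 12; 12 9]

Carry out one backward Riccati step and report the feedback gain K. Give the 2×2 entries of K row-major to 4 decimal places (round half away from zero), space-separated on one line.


BᵀP = [-12.0000 -9.0000; 14.8750 12.0000]
S = R + BᵀPB = [3 0; 0 1] + [9.0000 -12.0000; -12.0000 16.5625] = [12.0000 -12.0000; -12.0000 17.5625]
BᵀPA = [-57.0000 -52.5000; 71.5000 65.5000]
K = S⁻¹·BᵀPA = [-2.1433 -2.0379; 2.6067 2.3371]
A−BK = [5.3034 5.1685; -6.3567 -6.2121]
AᵀP(A−BK) = [88.4522 85.2374; 85.2374 82.1805]
P' = Q + AᵀP(A−BK) = [101.4522 81.2374; 81.2374 86.1805]
tr(P') = 187.6327

-2.1433 -2.0379 2.6067 2.3371


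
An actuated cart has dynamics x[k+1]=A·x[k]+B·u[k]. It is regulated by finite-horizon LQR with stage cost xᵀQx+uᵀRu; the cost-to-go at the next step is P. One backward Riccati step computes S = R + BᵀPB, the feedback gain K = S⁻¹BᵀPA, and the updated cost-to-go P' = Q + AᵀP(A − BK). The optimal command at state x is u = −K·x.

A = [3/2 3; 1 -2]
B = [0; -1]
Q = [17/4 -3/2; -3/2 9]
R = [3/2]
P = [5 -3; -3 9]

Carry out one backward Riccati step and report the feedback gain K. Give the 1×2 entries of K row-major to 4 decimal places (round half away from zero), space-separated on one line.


-0.4286 2.5714

BᵀP = [3.0000 -9.0000]
S = R + BᵀPB = [3/2] + [9.0000] = [10.5000]
BᵀPA = [-4.5000 27.0000]
K = S⁻¹·BᵀPA = [-0.4286 2.5714]
A−BK = [1.5000 3.0000; 0.5714 0.5714]
AᵀP(A−BK) = [9.3214 16.0714; 16.0714 47.5714]
P' = Q + AᵀP(A−BK) = [13.5714 14.5714; 14.5714 56.5714]
tr(P') = 70.1429


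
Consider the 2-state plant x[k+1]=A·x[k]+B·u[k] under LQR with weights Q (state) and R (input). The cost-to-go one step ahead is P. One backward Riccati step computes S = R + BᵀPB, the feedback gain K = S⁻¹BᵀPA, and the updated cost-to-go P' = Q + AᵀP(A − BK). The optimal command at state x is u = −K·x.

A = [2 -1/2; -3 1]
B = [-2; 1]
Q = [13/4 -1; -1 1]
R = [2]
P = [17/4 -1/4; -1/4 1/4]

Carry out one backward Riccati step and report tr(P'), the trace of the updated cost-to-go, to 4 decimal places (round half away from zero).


7.5031

BᵀP = [-8.7500 0.7500]
S = R + BᵀPB = [2] + [18.2500] = [20.2500]
BᵀPA = [-19.7500 5.1250]
K = S⁻¹·BᵀPA = [-0.9753 0.2531]
A−BK = [0.0494 0.0062; -2.0247 0.7469]
AᵀP(A−BK) = [2.9877 -0.8765; -0.8765 0.2654]
P' = Q + AᵀP(A−BK) = [6.2377 -1.8765; -1.8765 1.2654]
tr(P') = 7.5031


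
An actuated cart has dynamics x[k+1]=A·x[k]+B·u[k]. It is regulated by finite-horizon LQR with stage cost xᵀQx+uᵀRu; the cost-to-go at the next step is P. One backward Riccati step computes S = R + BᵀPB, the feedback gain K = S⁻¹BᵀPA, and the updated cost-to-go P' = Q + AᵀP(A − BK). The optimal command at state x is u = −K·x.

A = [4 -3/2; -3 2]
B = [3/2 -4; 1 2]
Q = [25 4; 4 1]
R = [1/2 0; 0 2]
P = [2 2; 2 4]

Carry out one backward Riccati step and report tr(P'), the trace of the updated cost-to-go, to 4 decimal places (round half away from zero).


BᵀP = [5.0000 7.0000; -4.0000 0.0000]
S = R + BᵀPB = [1/2 0; 0 2] + [14.5000 -6.0000; -6.0000 16.0000] = [15.0000 -6.0000; -6.0000 18.0000]
BᵀPA = [-1.0000 6.5000; -16.0000 6.0000]
K = S⁻¹·BᵀPA = [-0.4872 0.6538; -1.0513 0.5513]
A−BK = [0.5256 -0.2756; -0.4103 0.2436]
AᵀP(A−BK) = [2.6923 -1.5256; -1.5256 0.9423]
P' = Q + AᵀP(A−BK) = [27.6923 2.4744; 2.4744 1.9423]
tr(P') = 29.6346

29.6346


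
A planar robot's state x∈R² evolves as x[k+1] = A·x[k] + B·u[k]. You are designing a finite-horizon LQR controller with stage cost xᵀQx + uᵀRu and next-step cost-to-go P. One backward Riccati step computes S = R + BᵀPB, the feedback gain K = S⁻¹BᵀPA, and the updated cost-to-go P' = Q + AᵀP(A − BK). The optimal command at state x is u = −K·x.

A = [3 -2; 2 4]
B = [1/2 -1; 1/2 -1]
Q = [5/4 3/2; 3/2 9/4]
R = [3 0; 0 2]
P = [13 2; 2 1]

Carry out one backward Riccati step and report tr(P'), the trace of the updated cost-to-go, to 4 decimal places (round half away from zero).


36.1304

BᵀP = [7.5000 1.5000; -15.0000 -3.0000]
S = R + BᵀPB = [3 0; 0 2] + [4.5000 -9.0000; -9.0000 18.0000] = [7.5000 -9.0000; -9.0000 20.0000]
BᵀPA = [25.5000 -9.0000; -51.0000 18.0000]
K = S⁻¹·BᵀPA = [0.7391 -0.2609; -2.2174 0.7826]
A−BK = [0.4130 -1.0870; -0.5870 4.9130]
AᵀP(A−BK) = [13.0652 -7.4348; -7.4348 19.5652]
P' = Q + AᵀP(A−BK) = [14.3152 -5.9348; -5.9348 21.8152]
tr(P') = 36.1304


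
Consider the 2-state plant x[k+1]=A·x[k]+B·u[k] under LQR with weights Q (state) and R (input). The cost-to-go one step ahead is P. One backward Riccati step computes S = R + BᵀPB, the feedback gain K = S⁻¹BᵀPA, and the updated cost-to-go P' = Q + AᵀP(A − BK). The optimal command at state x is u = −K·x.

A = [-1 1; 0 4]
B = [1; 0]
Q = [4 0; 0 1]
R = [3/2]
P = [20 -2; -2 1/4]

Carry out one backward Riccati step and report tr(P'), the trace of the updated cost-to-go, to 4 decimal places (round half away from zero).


BᵀP = [20.0000 -2.0000]
S = R + BᵀPB = [3/2] + [20.0000] = [21.5000]
BᵀPA = [-20.0000 12.0000]
K = S⁻¹·BᵀPA = [-0.9302 0.5581]
A−BK = [-0.0698 0.4419; 0.0000 4.0000]
AᵀP(A−BK) = [1.3953 -0.8372; -0.8372 1.3023]
P' = Q + AᵀP(A−BK) = [5.3953 -0.8372; -0.8372 2.3023]
tr(P') = 7.6977

7.6977


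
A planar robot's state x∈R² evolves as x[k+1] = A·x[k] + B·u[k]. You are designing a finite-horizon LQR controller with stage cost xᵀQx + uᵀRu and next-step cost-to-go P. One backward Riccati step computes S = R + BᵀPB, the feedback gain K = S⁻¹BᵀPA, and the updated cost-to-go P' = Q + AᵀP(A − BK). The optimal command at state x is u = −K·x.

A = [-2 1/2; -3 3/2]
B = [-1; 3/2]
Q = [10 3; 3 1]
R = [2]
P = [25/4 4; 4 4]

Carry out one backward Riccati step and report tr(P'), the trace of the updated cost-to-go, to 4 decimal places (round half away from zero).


129.2262

BᵀP = [-0.2500 2.0000]
S = R + BᵀPB = [2] + [3.2500] = [5.2500]
BᵀPA = [-5.5000 2.8750]
K = S⁻¹·BᵀPA = [-1.0476 0.5476]
A−BK = [-3.0476 1.0476; -1.4286 0.6786]
AᵀP(A−BK) = [103.2381 -39.2381; -39.2381 14.9881]
P' = Q + AᵀP(A−BK) = [113.2381 -36.2381; -36.2381 15.9881]
tr(P') = 129.2262


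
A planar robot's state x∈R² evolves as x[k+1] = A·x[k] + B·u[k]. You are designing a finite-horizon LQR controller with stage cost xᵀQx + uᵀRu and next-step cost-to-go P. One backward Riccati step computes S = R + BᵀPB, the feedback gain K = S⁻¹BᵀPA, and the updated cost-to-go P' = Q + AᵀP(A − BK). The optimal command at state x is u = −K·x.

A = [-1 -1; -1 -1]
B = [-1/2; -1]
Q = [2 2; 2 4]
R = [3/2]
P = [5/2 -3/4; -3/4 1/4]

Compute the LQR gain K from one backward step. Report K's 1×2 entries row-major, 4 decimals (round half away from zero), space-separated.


BᵀP = [-0.5000 0.1250]
S = R + BᵀPB = [3/2] + [0.1250] = [1.6250]
BᵀPA = [0.3750 0.3750]
K = S⁻¹·BᵀPA = [0.2308 0.2308]
A−BK = [-0.8846 -0.8846; -0.7692 -0.7692]
AᵀP(A−BK) = [1.1635 1.1635; 1.1635 1.1635]
P' = Q + AᵀP(A−BK) = [3.1635 3.1635; 3.1635 5.1635]
tr(P') = 8.3269

0.2308 0.2308


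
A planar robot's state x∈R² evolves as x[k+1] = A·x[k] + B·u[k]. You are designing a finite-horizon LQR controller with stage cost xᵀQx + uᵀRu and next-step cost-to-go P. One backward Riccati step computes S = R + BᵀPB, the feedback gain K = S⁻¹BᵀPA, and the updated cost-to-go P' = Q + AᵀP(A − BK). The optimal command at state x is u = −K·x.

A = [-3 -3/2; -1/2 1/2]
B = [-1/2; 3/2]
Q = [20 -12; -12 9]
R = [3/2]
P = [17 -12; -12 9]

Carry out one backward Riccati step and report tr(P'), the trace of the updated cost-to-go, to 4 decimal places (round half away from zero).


40.4929

BᵀP = [-26.5000 19.5000]
S = R + BᵀPB = [3/2] + [42.5000] = [44.0000]
BᵀPA = [69.7500 49.5000]
K = S⁻¹·BᵀPA = [1.5852 1.1250]
A−BK = [-2.2074 -0.9375; -2.8778 -1.1875]
AᵀP(A−BK) = [8.6804 4.7813; 4.7813 2.8125]
P' = Q + AᵀP(A−BK) = [28.6804 -7.2188; -7.2188 11.8125]
tr(P') = 40.4929


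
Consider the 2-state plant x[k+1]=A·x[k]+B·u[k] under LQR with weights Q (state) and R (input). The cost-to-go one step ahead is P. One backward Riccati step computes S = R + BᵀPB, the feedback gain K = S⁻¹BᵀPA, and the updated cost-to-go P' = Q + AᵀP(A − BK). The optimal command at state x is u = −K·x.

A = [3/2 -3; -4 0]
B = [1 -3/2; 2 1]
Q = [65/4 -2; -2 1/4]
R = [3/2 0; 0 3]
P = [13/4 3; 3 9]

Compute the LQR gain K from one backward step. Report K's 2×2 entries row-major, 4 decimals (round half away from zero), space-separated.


-1.1656 -0.6615 -1.2129 1.0025

BᵀP = [9.2500 21.0000; -1.8750 4.5000]
S = R + BᵀPB = [3/2 0; 0 3] + [51.2500 7.1250; 7.1250 7.3125] = [52.7500 7.1250; 7.1250 10.3125]
BᵀPA = [-70.1250 -27.7500; -20.8125 5.6250]
K = S⁻¹·BᵀPA = [-1.1656 -0.6615; -1.2129 1.0025]
A−BK = [0.8462 -0.8348; -0.4560 0.3205]
AᵀP(A−BK) = [8.3345 -4.1467; -4.1467 5.2553]
P' = Q + AᵀP(A−BK) = [24.5845 -6.1467; -6.1467 5.5053]
tr(P') = 30.0898


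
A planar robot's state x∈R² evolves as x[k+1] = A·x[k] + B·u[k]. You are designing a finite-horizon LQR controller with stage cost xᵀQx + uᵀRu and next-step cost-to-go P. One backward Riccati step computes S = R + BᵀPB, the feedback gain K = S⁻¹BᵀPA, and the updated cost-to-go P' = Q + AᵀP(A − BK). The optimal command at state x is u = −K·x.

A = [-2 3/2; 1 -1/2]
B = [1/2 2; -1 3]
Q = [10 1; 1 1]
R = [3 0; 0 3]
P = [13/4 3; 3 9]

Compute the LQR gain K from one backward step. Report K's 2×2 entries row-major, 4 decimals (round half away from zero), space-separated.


-0.8708 0.5916 -0.1503 0.1631

BᵀP = [-1.3750 -7.5000; 15.5000 33.0000]
S = R + BᵀPB = [3 0; 0 3] + [6.8125 -25.2500; -25.2500 130.0000] = [9.8125 -25.2500; -25.2500 133.0000]
BᵀPA = [-4.7500 1.6875; 2.0000 6.7500]
K = S⁻¹·BᵀPA = [-0.8708 0.5916; -0.1503 0.1631]
A−BK = [-1.2640 0.8781; 0.5801 -0.3976]
AᵀP(A−BK) = [6.1643 -4.2662; -4.2662 2.9636]
P' = Q + AᵀP(A−BK) = [16.1643 -3.2662; -3.2662 3.9636]
tr(P') = 20.1279


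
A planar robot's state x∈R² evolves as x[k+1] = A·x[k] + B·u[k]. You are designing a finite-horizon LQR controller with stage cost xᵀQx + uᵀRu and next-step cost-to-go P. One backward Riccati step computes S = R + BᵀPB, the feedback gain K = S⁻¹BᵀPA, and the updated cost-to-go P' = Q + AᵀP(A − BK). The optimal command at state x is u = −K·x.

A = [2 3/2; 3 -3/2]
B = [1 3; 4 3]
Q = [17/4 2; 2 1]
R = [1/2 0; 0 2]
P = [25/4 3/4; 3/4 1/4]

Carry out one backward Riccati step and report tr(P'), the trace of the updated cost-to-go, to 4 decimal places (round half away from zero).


BᵀP = [9.2500 1.7500; 21.0000 3.0000]
S = R + BᵀPB = [1/2 0; 0 2] + [16.2500 33.0000; 33.0000 72.0000] = [16.7500 33.0000; 33.0000 74.0000]
BᵀPA = [23.7500 11.2500; 51.0000 27.0000]
K = S⁻¹·BᵀPA = [0.4950 -0.3887; 0.4684 0.5382]
A−BK = [0.0997 0.2741; -0.3854 -1.5598]
AᵀP(A−BK) = [0.6030 0.5332; 0.5332 1.0914]
P' = Q + AᵀP(A−BK) = [4.8530 2.5332; 2.5332 2.0914]
tr(P') = 6.9444

6.9444


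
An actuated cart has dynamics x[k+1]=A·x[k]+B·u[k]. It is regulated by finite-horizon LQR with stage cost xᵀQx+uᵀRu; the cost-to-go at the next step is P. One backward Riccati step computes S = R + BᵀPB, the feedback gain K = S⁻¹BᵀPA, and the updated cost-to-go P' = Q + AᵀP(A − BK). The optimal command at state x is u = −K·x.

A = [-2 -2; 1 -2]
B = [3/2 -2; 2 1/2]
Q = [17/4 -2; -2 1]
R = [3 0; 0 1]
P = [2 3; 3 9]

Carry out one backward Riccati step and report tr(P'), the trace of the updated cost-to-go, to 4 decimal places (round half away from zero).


9.5854

BᵀP = [9.0000 22.5000; -2.5000 -1.5000]
S = R + BᵀPB = [3 0; 0 1] + [58.5000 -6.7500; -6.7500 4.2500] = [61.5000 -6.7500; -6.7500 5.2500]
BᵀPA = [4.5000 -63.0000; 3.5000 8.0000]
K = S⁻¹·BᵀPA = [0.1704 -0.9980; 0.8857 0.2407]
A−BK = [-0.4841 -0.0216; 0.2164 -0.1244]
AᵀP(A−BK) = [1.1332 -0.3516; -0.3516 3.2022]
P' = Q + AᵀP(A−BK) = [5.3832 -2.3516; -2.3516 4.2022]
tr(P') = 9.5854


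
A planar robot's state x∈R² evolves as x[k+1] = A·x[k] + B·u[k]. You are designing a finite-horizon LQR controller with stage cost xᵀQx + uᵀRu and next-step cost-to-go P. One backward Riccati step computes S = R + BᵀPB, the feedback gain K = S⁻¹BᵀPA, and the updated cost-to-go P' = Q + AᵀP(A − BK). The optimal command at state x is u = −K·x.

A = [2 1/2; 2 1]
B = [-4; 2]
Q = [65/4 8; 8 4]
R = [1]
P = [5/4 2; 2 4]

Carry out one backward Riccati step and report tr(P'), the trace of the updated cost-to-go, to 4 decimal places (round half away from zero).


62.7125

BᵀP = [-1.0000 0.0000]
S = R + BᵀPB = [1] + [4.0000] = [5.0000]
BᵀPA = [-2.0000 -0.5000]
K = S⁻¹·BᵀPA = [-0.4000 -0.1000]
A−BK = [0.4000 0.1000; 2.8000 1.2000]
AᵀP(A−BK) = [36.2000 15.0500; 15.0500 6.2625]
P' = Q + AᵀP(A−BK) = [52.4500 23.0500; 23.0500 10.2625]
tr(P') = 62.7125


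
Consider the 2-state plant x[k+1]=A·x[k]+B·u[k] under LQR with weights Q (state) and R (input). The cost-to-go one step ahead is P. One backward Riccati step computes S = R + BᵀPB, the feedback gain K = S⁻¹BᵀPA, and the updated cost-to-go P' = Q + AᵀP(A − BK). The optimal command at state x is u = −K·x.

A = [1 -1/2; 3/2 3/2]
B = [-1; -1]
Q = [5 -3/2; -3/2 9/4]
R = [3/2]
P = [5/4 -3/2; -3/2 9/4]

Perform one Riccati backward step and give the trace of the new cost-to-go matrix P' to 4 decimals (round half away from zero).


15.5234

BᵀP = [0.2500 -0.7500]
S = R + BᵀPB = [3/2] + [0.5000] = [2.0000]
BᵀPA = [-0.8750 -1.2500]
K = S⁻¹·BᵀPA = [-0.4375 -0.6250]
A−BK = [0.5625 -1.1250; 1.0625 0.8750]
AᵀP(A−BK) = [1.4297 2.7656; 2.7656 6.8438]
P' = Q + AᵀP(A−BK) = [6.4297 1.2656; 1.2656 9.0938]
tr(P') = 15.5234


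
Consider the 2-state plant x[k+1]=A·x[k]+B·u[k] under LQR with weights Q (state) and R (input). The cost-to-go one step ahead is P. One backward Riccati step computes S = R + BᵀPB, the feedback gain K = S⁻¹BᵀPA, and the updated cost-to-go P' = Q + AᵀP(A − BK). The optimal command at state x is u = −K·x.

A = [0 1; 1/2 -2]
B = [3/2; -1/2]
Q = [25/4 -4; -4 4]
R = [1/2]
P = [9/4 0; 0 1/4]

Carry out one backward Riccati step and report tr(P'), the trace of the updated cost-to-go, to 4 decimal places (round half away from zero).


BᵀP = [3.3750 -0.1250]
S = R + BᵀPB = [1/2] + [5.1250] = [5.6250]
BᵀPA = [-0.0625 3.6250]
K = S⁻¹·BᵀPA = [-0.0111 0.6444]
A−BK = [0.0167 0.0333; 0.4944 -1.6778]
AᵀP(A−BK) = [0.0618 -0.2097; -0.2097 0.9139]
P' = Q + AᵀP(A−BK) = [6.3118 -4.2097; -4.2097 4.9139]
tr(P') = 11.2257

11.2257


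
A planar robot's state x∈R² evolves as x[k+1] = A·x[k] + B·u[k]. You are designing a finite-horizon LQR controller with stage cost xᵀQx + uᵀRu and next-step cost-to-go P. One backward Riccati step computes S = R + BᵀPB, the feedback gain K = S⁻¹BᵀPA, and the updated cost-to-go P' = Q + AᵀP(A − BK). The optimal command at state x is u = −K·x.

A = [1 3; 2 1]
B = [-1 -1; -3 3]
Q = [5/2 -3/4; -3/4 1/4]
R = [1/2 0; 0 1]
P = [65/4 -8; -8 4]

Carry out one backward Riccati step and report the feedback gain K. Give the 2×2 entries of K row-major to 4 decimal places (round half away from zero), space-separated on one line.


BᵀP = [7.7500 -4.0000; -40.2500 20.0000]
S = R + BᵀPB = [1/2 0; 0 1] + [4.2500 -19.7500; -19.7500 100.2500] = [4.7500 -19.7500; -19.7500 101.2500]
BᵀPA = [-0.2500 19.2500; -0.2500 -100.7500]
K = S⁻¹·BᵀPA = [-0.3329 -0.4484; -0.0674 -1.0825]
A−BK = [0.5997 1.4691; 1.2036 2.9023]
AᵀP(A−BK) = [0.1499 0.3673; 0.3673 1.8171]
P' = Q + AᵀP(A−BK) = [2.6499 -0.3827; -0.3827 2.0671]
tr(P') = 4.7170

-0.3329 -0.4484 -0.0674 -1.0825


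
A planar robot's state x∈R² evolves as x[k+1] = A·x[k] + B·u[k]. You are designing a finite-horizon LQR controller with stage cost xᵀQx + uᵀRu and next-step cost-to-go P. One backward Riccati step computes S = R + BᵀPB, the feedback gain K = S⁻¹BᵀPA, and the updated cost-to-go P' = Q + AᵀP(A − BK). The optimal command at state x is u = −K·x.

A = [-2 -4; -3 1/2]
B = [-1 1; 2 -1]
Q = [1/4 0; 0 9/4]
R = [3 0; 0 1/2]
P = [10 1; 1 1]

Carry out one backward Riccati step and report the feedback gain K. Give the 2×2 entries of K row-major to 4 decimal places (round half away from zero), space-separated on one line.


BᵀP = [-8.0000 1.0000; 9.0000 0.0000]
S = R + BᵀPB = [3 0; 0 1/2] + [10.0000 -9.0000; -9.0000 9.0000] = [13.0000 -9.0000; -9.0000 9.5000]
BᵀPA = [13.0000 32.5000; -18.0000 -36.0000]
K = S⁻¹·BᵀPA = [-0.9059 -0.3588; -2.7529 -4.1294]
A−BK = [-0.1529 -0.2294; -3.9412 -2.9118]
AᵀP(A−BK) = [23.2235 19.8353; 19.8353 19.2529]
P' = Q + AᵀP(A−BK) = [23.4735 19.8353; 19.8353 21.5029]
tr(P') = 44.9765

-0.9059 -0.3588 -2.7529 -4.1294


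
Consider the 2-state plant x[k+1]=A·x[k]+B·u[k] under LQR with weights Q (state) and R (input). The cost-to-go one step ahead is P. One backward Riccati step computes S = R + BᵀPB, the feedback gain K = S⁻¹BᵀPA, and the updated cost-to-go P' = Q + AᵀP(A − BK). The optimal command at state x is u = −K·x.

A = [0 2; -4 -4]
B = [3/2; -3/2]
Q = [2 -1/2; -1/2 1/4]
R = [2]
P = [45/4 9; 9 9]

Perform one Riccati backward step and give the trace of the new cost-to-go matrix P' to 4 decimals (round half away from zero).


184.7987

BᵀP = [3.3750 0.0000]
S = R + BᵀPB = [2] + [5.0625] = [7.0625]
BᵀPA = [0.0000 6.7500]
K = S⁻¹·BᵀPA = [0.0000 0.9558]
A−BK = [0.0000 0.5664; -4.0000 -2.5664]
AᵀP(A−BK) = [144.0000 72.0000; 72.0000 38.5487]
P' = Q + AᵀP(A−BK) = [146.0000 71.5000; 71.5000 38.7987]
tr(P') = 184.7987


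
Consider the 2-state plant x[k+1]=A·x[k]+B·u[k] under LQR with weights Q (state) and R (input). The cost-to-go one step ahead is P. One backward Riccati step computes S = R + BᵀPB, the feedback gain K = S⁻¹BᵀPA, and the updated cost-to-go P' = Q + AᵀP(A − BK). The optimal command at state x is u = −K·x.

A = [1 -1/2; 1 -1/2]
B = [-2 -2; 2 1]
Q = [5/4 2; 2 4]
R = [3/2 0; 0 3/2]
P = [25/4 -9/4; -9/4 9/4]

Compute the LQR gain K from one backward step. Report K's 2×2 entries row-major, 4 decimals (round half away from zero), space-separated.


BᵀP = [-17.0000 9.0000; -14.7500 6.7500]
S = R + BᵀPB = [3/2 0; 0 3/2] + [52.0000 43.0000; 43.0000 36.2500] = [53.5000 43.0000; 43.0000 37.7500]
BᵀPA = [-8.0000 4.0000; -8.0000 4.0000]
K = S⁻¹·BᵀPA = [0.2462 -0.1231; -0.4923 0.2462]
A−BK = [0.5077 -0.2538; 1.0000 -0.5000]
AᵀP(A−BK) = [2.0308 -1.0154; -1.0154 0.5077]
P' = Q + AᵀP(A−BK) = [3.2808 0.9846; 0.9846 4.5077]
tr(P') = 7.7885

0.2462 -0.1231 -0.4923 0.2462


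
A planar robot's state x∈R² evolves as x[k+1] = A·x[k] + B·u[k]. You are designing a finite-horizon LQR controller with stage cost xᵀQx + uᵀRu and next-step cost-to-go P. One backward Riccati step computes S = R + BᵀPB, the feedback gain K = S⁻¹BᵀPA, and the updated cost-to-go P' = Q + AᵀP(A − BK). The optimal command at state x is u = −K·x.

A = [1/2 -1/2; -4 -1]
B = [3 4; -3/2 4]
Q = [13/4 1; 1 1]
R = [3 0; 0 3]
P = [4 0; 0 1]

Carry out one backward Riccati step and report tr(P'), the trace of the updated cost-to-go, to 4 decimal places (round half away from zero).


7.7412

BᵀP = [12.0000 -1.5000; 16.0000 4.0000]
S = R + BᵀPB = [3 0; 0 3] + [38.2500 42.0000; 42.0000 80.0000] = [41.2500 42.0000; 42.0000 83.0000]
BᵀPA = [12.0000 -4.5000; -8.0000 -12.0000]
K = S⁻¹·BᵀPA = [0.8025 0.0786; -0.5025 -0.1844]
A−BK = [0.1023 0.0016; -0.7863 -0.1446]
AᵀP(A−BK) = [3.3498 0.5816; 0.5816 0.1414]
P' = Q + AᵀP(A−BK) = [6.5998 1.5816; 1.5816 1.1414]
tr(P') = 7.7412


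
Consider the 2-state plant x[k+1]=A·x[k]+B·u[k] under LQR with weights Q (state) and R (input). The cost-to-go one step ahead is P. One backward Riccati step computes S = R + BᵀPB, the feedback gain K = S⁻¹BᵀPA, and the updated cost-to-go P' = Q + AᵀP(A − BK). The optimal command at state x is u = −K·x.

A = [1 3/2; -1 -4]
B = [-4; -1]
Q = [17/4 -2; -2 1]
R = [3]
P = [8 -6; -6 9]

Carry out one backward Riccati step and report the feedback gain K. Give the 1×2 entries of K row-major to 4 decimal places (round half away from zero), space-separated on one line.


-0.4457 -1.0761

BᵀP = [-26.0000 15.0000]
S = R + BᵀPB = [3] + [89.0000] = [92.0000]
BᵀPA = [-41.0000 -99.0000]
K = S⁻¹·BᵀPA = [-0.4457 -1.0761]
A−BK = [-0.7826 -2.8043; -1.4457 -5.0761]
AᵀP(A−BK) = [10.7283 36.8804; 36.8804 127.4674]
P' = Q + AᵀP(A−BK) = [14.9783 34.8804; 34.8804 128.4674]
tr(P') = 143.4457


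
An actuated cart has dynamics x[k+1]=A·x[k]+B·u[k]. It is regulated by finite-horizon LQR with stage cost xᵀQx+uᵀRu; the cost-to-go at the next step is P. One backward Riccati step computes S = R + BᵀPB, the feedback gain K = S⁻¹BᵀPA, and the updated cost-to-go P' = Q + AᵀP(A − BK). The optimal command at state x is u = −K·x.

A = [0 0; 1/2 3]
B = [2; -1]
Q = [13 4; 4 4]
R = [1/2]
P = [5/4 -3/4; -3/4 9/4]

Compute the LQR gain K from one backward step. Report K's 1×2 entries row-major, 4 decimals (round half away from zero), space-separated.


-0.1744 -1.0465

BᵀP = [3.2500 -3.7500]
S = R + BᵀPB = [1/2] + [10.2500] = [10.7500]
BᵀPA = [-1.8750 -11.2500]
K = S⁻¹·BᵀPA = [-0.1744 -1.0465]
A−BK = [0.3488 2.0930; 0.3256 1.9535]
AᵀP(A−BK) = [0.2355 1.4128; 1.4128 8.4767]
P' = Q + AᵀP(A−BK) = [13.2355 5.4128; 5.4128 12.4767]
tr(P') = 25.7122


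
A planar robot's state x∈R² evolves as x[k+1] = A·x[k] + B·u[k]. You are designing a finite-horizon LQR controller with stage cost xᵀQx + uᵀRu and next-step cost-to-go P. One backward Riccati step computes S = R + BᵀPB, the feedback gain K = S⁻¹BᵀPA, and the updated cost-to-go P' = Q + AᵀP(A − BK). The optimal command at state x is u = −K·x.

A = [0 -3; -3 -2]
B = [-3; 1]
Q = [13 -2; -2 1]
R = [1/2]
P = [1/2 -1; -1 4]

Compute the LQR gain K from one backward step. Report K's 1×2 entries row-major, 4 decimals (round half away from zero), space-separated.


BᵀP = [-2.5000 7.0000]
S = R + BᵀPB = [1/2] + [14.5000] = [15.0000]
BᵀPA = [-21.0000 -6.5000]
K = S⁻¹·BᵀPA = [-1.4000 -0.4333]
A−BK = [-4.2000 -4.3000; -1.6000 -1.5667]
AᵀP(A−BK) = [6.6000 5.9000; 5.9000 5.6833]
P' = Q + AᵀP(A−BK) = [19.6000 3.9000; 3.9000 6.6833]
tr(P') = 26.2833

-1.4000 -0.4333


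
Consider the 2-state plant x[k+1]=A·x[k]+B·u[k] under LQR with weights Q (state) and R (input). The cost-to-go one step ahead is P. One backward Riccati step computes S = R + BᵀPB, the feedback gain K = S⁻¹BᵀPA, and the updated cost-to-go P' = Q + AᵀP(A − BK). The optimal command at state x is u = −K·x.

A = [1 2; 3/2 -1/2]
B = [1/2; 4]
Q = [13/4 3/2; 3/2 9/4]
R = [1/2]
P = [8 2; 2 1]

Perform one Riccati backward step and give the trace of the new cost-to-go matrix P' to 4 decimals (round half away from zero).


18.2075

BᵀP = [12.0000 5.0000]
S = R + BᵀPB = [1/2] + [26.0000] = [26.5000]
BᵀPA = [19.5000 21.5000]
K = S⁻¹·BᵀPA = [0.7358 0.8113]
A−BK = [0.6321 1.5943; -1.4434 -3.7453]
AᵀP(A−BK) = [1.9009 4.4292; 4.4292 10.8066]
P' = Q + AᵀP(A−BK) = [5.1509 5.9292; 5.9292 13.0566]
tr(P') = 18.2075
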